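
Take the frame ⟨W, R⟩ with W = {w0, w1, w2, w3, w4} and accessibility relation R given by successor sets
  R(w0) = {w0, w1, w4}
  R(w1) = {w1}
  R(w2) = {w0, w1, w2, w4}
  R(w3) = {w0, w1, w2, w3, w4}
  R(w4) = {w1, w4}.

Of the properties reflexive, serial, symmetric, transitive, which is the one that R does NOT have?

symmetric

Reflexive: yes — every world is R-related to itself.
Serial: yes — every world has a successor (e.g. w0 R w0).
Symmetric: no — w0 R w1 but not w1 R w0.
Transitive: yes — every two-step R-path is closed by a direct edge.
Only symmetric fails.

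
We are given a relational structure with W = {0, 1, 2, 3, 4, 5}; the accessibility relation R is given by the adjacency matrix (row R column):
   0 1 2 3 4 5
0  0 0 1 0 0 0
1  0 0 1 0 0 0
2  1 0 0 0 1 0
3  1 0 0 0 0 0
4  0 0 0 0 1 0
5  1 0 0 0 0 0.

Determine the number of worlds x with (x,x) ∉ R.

Enumerating: 0, 1, 2, 3, 5.

5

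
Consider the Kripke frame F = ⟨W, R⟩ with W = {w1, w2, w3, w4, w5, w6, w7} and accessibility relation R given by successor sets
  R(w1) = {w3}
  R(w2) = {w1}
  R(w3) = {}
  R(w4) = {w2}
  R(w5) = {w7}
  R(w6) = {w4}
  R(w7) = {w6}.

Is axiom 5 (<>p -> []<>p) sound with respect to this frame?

No

By correspondence theory, 5 is valid on a frame iff R is Euclidean.
Euclidean: no — w1 R w3 and w1 R w3, but not w3 R w3.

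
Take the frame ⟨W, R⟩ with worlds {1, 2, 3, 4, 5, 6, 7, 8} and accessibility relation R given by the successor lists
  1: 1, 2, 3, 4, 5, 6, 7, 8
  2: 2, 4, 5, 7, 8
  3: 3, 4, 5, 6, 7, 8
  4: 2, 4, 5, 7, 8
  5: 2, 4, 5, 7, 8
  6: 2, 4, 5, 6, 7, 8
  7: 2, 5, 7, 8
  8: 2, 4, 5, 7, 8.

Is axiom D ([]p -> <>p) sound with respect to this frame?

Axiom D corresponds to the accessibility relation being serial.
Serial: yes — every world has a successor (e.g. 1 R 1).

Yes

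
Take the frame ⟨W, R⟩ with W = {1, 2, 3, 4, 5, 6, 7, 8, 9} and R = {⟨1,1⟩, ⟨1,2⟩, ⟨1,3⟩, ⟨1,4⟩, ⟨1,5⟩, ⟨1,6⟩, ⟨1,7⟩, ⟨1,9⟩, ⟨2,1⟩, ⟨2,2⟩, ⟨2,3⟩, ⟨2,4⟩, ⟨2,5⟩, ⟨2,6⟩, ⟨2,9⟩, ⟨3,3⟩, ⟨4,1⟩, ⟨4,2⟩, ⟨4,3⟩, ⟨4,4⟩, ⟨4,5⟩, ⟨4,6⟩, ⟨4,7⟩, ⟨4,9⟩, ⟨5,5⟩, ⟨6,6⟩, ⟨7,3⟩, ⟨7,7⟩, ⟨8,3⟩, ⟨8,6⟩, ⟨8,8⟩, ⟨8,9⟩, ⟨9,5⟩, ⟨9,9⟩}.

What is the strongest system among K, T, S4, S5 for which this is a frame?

Reflexive (axiom T): yes — every world is R-related to itself.
Transitive (axiom 4): no — 2 R 1 and 1 R 7, but not 2 R 7.
Euclidean (axiom 5): no — 1 R 2 and 1 R 7, but not 2 R 7.
So F validates K, T; S4 would additionally require R to be transitive. The strongest is T.

T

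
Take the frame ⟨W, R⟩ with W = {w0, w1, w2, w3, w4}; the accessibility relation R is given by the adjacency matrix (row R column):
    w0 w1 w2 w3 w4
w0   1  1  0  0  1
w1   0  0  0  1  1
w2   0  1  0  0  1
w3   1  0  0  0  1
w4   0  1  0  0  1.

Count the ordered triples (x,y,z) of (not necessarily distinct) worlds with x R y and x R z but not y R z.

8

Enumerating: (w0,w1,w0), (w0,w1,w1), (w0,w4,w0), (w1,w3,w3), (w1,w4,w3), (w2,w1,w1), (w3,w4,w0), (w4,w1,w1).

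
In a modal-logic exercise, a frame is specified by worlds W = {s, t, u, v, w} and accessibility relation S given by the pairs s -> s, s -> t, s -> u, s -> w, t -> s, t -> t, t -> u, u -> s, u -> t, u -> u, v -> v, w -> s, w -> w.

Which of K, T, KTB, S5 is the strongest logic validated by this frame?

Reflexive (axiom T): yes — every world is S-related to itself.
Symmetric (axiom B): yes — every pair in S has its reverse in S.
Euclidean (axiom 5): no — s S t and s S w, but not t S w.
So F validates K, T, KTB; S5 would additionally require S to be Euclidean. The strongest is KTB.

KTB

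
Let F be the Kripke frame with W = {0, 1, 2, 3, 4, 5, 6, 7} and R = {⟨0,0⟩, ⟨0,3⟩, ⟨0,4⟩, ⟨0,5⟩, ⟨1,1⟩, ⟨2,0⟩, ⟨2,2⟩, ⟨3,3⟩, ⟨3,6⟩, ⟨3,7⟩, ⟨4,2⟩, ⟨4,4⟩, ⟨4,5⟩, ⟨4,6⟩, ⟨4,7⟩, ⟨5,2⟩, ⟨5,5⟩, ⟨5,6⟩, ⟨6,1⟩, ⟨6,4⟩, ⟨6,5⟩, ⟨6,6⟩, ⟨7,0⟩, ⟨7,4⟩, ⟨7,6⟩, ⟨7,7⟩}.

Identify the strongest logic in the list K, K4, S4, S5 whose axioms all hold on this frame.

K

Transitive (axiom 4): no — 0 R 3 and 3 R 6, but not 0 R 6.
Reflexive (axiom T): yes — every world is R-related to itself.
Euclidean (axiom 5): no — 0 R 3 and 0 R 4, but not 3 R 4.
So F validates K; K4 would additionally require R to be transitive. The strongest is K.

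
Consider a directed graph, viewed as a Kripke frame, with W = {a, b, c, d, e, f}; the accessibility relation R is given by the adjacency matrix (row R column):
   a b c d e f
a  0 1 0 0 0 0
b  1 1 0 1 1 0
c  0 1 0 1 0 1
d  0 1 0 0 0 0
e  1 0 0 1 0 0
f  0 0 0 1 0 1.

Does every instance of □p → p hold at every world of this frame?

No

By correspondence theory, T is valid on a frame iff R is reflexive.
Reflexive: no — a is not related to itself.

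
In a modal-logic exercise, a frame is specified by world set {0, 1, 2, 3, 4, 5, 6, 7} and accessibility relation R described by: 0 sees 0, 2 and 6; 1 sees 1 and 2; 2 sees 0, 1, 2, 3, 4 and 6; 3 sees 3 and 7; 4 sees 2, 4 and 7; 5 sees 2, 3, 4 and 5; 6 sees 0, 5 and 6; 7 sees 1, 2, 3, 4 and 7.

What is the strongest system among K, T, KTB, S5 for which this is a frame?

Reflexive (axiom T): yes — every world is R-related to itself.
Symmetric (axiom B): no — 2 R 3 but not 3 R 2.
Euclidean (axiom 5): no — 0 R 6 and 0 R 2, but not 6 R 2.
So F validates K, T; KTB would additionally require R to be symmetric. The strongest is T.

T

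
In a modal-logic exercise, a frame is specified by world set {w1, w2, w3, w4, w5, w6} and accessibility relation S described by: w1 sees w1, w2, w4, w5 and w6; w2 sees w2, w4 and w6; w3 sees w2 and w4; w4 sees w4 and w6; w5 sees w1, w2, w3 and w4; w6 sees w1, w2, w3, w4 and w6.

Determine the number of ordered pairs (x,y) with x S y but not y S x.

Enumerating: (w1,w2), (w1,w4), (w2,w4), (w3,w2), (w3,w4), (w5,w2), (w5,w3), (w5,w4), (w6,w3).

9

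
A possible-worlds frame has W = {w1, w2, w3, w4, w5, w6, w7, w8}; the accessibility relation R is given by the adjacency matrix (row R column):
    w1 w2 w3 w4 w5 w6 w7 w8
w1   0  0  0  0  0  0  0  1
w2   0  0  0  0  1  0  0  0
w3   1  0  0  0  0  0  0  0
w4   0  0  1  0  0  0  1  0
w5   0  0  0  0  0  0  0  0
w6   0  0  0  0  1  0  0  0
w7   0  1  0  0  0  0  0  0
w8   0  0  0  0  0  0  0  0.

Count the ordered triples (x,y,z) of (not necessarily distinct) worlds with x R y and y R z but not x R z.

4

Enumerating: (w3,w1,w8), (w4,w3,w1), (w4,w7,w2), (w7,w2,w5).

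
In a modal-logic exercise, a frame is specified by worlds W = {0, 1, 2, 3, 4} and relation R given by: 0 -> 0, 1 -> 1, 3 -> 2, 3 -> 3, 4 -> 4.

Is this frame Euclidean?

No

Euclidean: no — 3 R 2 and 3 R 2, but not 2 R 2.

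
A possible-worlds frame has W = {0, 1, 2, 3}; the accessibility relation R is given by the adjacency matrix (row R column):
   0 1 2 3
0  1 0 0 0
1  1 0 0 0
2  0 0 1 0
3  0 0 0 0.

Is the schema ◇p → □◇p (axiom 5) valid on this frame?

Yes

By correspondence theory, 5 is valid on a frame iff R is Euclidean.
Euclidean: yes — any two successors of a common world are R-related.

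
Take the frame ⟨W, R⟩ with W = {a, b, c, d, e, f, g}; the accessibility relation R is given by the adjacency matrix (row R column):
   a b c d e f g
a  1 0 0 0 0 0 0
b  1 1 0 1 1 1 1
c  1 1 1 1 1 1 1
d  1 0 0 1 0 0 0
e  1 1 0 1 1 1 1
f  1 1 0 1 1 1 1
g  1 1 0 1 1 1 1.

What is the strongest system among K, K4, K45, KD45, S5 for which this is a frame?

Transitive (axiom 4): yes — every two-step R-path is closed by a direct edge.
Euclidean (axiom 5): no — b R a and b R d, but not a R d.
Serial (axiom D): yes — every world has a successor (e.g. a R a).
Reflexive (axiom T): yes — every world is R-related to itself.
So F validates K, K4; K45 would additionally require R to be Euclidean. The strongest is K4.

K4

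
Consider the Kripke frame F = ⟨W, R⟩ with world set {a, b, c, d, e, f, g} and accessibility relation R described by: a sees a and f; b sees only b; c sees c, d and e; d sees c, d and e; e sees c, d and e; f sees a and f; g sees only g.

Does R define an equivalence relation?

Reflexive: yes — every world is R-related to itself.
Symmetric: yes — every pair in R has its reverse in R.
Transitive: yes — every two-step R-path is closed by a direct edge.
So R is an equivalence relation.

Yes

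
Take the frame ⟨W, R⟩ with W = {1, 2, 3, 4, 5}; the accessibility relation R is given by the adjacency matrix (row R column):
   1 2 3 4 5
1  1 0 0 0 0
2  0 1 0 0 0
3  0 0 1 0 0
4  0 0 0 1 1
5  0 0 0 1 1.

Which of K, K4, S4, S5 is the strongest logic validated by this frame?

Transitive (axiom 4): yes — every two-step R-path is closed by a direct edge.
Reflexive (axiom T): yes — every world is R-related to itself.
Euclidean (axiom 5): yes — any two successors of a common world are R-related.
So F validates K, K4, S4, S5. The strongest is S5.

S5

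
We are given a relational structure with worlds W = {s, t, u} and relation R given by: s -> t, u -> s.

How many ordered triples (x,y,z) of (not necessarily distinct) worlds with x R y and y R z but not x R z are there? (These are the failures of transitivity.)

1

Enumerating: (u,s,t).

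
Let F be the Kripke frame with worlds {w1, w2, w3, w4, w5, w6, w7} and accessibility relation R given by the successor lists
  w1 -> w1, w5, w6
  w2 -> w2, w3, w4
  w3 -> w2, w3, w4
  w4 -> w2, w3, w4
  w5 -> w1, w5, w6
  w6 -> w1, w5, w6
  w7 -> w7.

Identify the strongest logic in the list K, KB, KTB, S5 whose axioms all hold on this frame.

Symmetric (axiom B): yes — every pair in R has its reverse in R.
Reflexive (axiom T): yes — every world is R-related to itself.
Euclidean (axiom 5): yes — any two successors of a common world are R-related.
So F validates K, KB, KTB, S5. The strongest is S5.

S5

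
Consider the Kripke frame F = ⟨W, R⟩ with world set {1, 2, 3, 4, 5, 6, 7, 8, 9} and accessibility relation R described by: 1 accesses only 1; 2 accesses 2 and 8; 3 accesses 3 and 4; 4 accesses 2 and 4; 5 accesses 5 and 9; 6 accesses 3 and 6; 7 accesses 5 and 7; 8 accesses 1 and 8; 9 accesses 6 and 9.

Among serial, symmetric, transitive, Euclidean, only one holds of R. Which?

serial

Serial: yes — every world has a successor (e.g. 1 R 1).
Symmetric: no — 2 R 8 but not 8 R 2.
Transitive: no — 2 R 8 and 8 R 1, but not 2 R 1.
Euclidean: no — 2 R 8 and 2 R 2, but not 8 R 2.
Only serial holds.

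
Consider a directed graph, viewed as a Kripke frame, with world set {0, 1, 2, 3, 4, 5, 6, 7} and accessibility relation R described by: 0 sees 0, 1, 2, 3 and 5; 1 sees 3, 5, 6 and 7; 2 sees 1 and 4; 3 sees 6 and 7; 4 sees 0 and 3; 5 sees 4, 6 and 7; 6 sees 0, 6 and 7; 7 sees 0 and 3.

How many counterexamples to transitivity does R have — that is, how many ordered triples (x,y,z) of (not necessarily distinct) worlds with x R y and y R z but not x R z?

40

Enumerating: (0,1,6), (0,1,7), (0,2,4), (0,3,6), (0,3,7), (0,5,4), (0,5,6), (0,5,7), (1,5,4), (1,6,0), (1,7,0), (2,1,3), … and 28 more.
Total: 40.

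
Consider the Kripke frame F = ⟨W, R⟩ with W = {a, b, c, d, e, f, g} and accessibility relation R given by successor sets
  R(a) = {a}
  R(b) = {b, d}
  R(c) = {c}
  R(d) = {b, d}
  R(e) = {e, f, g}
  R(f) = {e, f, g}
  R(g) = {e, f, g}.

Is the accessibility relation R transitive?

Yes

Transitive: yes — every two-step R-path is closed by a direct edge.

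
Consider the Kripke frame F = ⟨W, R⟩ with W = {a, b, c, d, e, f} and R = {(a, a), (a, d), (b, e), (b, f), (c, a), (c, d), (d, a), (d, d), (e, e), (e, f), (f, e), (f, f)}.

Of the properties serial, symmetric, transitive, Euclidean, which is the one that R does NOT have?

Serial: yes — every world has a successor (e.g. a R a).
Symmetric: no — b R e but not e R b.
Transitive: yes — every two-step R-path is closed by a direct edge.
Euclidean: yes — any two successors of a common world are R-related.
Only symmetric fails.

symmetric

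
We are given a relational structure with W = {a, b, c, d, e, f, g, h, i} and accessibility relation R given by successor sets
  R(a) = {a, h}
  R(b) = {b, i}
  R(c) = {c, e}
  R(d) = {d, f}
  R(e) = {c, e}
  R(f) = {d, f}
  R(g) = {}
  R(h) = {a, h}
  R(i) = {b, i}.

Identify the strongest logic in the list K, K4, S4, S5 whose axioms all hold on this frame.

Transitive (axiom 4): yes — every two-step R-path is closed by a direct edge.
Reflexive (axiom T): no — g is not related to itself.
Euclidean (axiom 5): yes — any two successors of a common world are R-related.
So F validates K, K4; S4 would additionally require R to be reflexive. The strongest is K4.

K4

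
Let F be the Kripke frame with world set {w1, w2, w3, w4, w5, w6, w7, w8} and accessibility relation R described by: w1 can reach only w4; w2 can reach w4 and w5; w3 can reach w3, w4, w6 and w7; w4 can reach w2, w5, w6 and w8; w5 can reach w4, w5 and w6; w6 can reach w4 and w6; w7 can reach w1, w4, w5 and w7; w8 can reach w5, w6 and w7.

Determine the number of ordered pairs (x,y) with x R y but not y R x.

13

Enumerating: (w1,w4), (w2,w5), (w3,w4), (w3,w6), (w3,w7), (w4,w8), (w5,w6), (w7,w1), (w7,w4), (w7,w5), (w8,w5), (w8,w6), (w8,w7).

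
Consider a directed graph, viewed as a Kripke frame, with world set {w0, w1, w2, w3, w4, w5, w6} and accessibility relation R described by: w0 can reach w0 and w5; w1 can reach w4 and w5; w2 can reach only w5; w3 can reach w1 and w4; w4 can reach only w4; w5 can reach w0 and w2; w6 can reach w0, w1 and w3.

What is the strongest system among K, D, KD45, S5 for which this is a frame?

D

Serial (axiom D): yes — every world has a successor (e.g. w0 R w0).
Euclidean (axiom 5): no — w1 R w4 and w1 R w5, but not w4 R w5.
Transitive (axiom 4): no — w0 R w5 and w5 R w2, but not w0 R w2.
Reflexive (axiom T): no — w1 is not related to itself.
So F validates K, D; KD45 would additionally require R to be Euclidean and transitive. The strongest is D.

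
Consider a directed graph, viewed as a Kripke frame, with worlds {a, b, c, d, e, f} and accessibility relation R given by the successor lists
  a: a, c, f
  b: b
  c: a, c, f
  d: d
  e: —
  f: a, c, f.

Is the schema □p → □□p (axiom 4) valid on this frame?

The schema 4 characterises exactly the transitive frames.
Transitive: yes — every two-step R-path is closed by a direct edge.

Yes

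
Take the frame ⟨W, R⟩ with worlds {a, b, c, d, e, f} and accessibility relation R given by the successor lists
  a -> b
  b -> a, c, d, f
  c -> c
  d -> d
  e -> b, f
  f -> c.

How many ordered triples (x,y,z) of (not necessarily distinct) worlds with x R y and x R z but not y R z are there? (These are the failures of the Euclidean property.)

17

Enumerating: (a,b,b), (b,a,a), (b,a,c), (b,a,d), (b,a,f), (b,c,a), (b,c,d), (b,c,f), (b,d,a), (b,d,c), (b,d,f), (b,f,a), (b,f,d), (b,f,f), (e,b,b), (e,f,b), (e,f,f).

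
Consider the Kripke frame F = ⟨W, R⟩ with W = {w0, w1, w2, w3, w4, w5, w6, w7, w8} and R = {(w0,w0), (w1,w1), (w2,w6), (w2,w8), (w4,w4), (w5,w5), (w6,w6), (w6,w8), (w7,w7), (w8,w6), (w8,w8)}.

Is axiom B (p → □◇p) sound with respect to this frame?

No

The schema B characterises exactly the symmetric frames.
Symmetric: no — w2 R w6 but not w6 R w2.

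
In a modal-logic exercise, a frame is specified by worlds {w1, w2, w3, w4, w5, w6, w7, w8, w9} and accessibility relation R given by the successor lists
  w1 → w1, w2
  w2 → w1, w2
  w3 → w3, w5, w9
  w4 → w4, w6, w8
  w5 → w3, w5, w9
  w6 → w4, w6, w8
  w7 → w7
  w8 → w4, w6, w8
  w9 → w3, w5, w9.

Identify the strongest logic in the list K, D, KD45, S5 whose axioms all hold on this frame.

Serial (axiom D): yes — every world has a successor (e.g. w1 R w1).
Euclidean (axiom 5): yes — any two successors of a common world are R-related.
Transitive (axiom 4): yes — every two-step R-path is closed by a direct edge.
Reflexive (axiom T): yes — every world is R-related to itself.
So F validates K, D, KD45, S5. The strongest is S5.

S5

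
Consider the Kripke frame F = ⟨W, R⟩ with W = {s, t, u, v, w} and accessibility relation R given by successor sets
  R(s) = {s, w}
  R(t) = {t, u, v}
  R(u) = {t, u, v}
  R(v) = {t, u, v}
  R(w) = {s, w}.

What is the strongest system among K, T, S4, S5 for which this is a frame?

Reflexive (axiom T): yes — every world is R-related to itself.
Transitive (axiom 4): yes — every two-step R-path is closed by a direct edge.
Euclidean (axiom 5): yes — any two successors of a common world are R-related.
So F validates K, T, S4, S5. The strongest is S5.

S5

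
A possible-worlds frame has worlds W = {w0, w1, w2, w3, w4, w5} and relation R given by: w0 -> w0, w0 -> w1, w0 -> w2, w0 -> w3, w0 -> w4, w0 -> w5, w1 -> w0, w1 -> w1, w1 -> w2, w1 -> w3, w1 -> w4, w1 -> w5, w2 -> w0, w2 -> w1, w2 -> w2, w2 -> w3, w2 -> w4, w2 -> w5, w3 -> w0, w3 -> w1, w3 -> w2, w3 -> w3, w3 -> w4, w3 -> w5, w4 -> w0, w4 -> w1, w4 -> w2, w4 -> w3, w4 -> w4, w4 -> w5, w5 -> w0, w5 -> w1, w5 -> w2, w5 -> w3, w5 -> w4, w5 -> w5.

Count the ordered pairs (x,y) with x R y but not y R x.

0

R is symmetric; there are no such tuples.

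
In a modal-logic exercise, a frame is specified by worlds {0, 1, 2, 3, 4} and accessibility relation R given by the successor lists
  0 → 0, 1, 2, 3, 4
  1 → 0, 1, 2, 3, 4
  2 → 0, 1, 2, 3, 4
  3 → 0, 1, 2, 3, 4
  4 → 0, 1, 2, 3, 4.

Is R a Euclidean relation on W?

Yes

Euclidean: yes — any two successors of a common world are R-related.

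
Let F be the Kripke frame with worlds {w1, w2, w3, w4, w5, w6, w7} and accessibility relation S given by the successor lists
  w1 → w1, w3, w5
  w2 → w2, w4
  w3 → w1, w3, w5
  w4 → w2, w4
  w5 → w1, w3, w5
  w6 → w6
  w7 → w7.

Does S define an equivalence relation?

Reflexive: yes — every world is S-related to itself.
Symmetric: yes — every pair in S has its reverse in S.
Transitive: yes — every two-step S-path is closed by a direct edge.
So S is an equivalence relation.

Yes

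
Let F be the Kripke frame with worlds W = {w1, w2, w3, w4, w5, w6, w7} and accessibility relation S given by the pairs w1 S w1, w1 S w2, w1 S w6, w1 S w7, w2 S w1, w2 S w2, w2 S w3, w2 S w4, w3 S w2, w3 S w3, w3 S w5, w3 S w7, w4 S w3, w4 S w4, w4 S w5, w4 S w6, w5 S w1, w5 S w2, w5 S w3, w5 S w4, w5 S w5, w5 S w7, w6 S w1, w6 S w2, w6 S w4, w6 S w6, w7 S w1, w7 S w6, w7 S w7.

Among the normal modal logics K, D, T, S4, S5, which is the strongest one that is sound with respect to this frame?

T

Serial (axiom D): yes — every world has a successor (e.g. w1 S w1).
Reflexive (axiom T): yes — every world is S-related to itself.
Transitive (axiom 4): no — w1 S w2 and w2 S w3, but not w1 S w3.
Euclidean (axiom 5): no — w1 S w2 and w1 S w6, but not w2 S w6.
So F validates K, D, T; S4 would additionally require S to be transitive. The strongest is T.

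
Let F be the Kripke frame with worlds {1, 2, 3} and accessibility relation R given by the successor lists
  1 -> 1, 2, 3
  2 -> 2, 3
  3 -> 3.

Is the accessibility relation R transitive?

Yes

Transitive: yes — every two-step R-path is closed by a direct edge.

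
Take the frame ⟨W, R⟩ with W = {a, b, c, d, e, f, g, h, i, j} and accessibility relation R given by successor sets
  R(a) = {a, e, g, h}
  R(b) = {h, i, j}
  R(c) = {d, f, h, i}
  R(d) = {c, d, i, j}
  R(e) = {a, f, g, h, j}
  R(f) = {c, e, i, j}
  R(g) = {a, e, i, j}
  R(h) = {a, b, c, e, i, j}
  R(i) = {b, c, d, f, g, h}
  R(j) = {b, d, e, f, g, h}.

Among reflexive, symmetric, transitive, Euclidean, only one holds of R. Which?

Reflexive: no — b is not related to itself.
Symmetric: yes — every pair in R has its reverse in R.
Transitive: no — a R e and e R f, but not a R f.
Euclidean: no — a R g and a R h, but not g R h.
Only symmetric holds.

symmetric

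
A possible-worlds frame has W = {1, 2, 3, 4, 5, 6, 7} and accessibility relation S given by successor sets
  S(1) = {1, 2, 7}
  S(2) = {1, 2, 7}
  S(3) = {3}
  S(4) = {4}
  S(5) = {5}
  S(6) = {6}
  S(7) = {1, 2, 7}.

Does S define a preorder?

Reflexive: yes — every world is S-related to itself.
Transitive: yes — every two-step S-path is closed by a direct edge.
So S is a preorder.

Yes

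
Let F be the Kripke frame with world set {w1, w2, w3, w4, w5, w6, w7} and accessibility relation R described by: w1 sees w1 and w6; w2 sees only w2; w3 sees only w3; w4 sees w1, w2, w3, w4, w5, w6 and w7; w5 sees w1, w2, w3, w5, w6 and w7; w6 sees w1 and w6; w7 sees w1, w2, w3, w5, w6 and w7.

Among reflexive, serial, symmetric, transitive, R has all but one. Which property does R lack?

Reflexive: yes — every world is R-related to itself.
Serial: yes — every world has a successor (e.g. w1 R w1).
Symmetric: no — w4 R w1 but not w1 R w4.
Transitive: yes — every two-step R-path is closed by a direct edge.
Only symmetric fails.

symmetric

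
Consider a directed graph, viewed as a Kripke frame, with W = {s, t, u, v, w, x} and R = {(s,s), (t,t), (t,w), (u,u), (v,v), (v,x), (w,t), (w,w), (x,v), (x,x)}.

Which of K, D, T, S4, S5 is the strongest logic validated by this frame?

Serial (axiom D): yes — every world has a successor (e.g. s R s).
Reflexive (axiom T): yes — every world is R-related to itself.
Transitive (axiom 4): yes — every two-step R-path is closed by a direct edge.
Euclidean (axiom 5): yes — any two successors of a common world are R-related.
So F validates K, D, T, S4, S5. The strongest is S5.

S5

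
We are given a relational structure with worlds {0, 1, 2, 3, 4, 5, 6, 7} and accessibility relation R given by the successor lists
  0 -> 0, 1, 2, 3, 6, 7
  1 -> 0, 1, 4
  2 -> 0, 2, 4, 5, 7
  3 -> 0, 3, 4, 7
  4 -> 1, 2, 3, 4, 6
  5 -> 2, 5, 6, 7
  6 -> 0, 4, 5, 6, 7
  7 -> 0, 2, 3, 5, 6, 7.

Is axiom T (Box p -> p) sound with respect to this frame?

By correspondence theory, T is valid on a frame iff R is reflexive.
Reflexive: yes — every world is R-related to itself.

Yes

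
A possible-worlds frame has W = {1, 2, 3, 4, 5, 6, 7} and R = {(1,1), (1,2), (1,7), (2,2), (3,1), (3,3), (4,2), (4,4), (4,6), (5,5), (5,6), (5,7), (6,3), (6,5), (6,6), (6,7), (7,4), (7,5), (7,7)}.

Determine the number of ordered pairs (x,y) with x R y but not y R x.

Enumerating: (1,2), (1,7), (3,1), (4,2), (4,6), (6,3), (6,7), (7,4).

8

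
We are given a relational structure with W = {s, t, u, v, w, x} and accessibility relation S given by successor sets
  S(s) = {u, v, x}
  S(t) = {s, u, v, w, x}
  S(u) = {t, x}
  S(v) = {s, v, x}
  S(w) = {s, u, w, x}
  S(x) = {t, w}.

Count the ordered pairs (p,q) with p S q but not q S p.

Enumerating: (s,u), (s,x), (t,s), (t,v), (t,w), (u,x), (v,x), (w,s), (w,u).

9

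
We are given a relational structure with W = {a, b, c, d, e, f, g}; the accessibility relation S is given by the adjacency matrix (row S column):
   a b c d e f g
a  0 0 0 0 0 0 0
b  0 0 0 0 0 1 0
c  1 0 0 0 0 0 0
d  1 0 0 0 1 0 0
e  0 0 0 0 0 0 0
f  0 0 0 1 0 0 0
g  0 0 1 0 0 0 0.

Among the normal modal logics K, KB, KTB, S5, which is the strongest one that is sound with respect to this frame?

Symmetric (axiom B): no — b S f but not f S b.
Reflexive (axiom T): no — a is not related to itself.
Euclidean (axiom 5): no — d S a and d S e, but not a S e.
So F validates K; KB would additionally require S to be symmetric. The strongest is K.

K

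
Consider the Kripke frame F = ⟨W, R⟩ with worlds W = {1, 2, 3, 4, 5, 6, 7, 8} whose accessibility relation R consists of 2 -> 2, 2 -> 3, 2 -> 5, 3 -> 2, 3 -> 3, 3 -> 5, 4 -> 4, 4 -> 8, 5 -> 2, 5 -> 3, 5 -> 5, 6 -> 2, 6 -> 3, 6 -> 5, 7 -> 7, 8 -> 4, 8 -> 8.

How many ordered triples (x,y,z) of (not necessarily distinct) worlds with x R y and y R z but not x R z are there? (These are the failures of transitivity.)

0

R is transitive; there are no such tuples.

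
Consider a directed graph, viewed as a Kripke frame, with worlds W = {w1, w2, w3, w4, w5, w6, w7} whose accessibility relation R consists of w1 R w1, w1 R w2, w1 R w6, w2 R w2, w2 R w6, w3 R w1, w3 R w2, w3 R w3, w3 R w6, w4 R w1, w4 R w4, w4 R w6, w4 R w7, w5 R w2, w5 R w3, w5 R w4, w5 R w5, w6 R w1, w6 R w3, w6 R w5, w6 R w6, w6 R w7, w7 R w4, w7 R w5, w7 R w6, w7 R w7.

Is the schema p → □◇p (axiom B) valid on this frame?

No

Axiom B corresponds to the accessibility relation being symmetric.
Symmetric: no — w1 R w2 but not w2 R w1.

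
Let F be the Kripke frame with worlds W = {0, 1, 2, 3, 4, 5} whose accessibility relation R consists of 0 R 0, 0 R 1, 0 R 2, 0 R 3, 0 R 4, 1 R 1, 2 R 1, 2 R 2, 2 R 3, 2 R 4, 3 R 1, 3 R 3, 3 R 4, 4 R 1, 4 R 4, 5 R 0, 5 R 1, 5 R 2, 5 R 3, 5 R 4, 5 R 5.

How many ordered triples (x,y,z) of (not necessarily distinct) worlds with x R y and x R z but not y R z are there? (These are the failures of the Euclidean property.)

Enumerating: (0,1,0), (0,1,2), (0,1,3), (0,1,4), (0,2,0), (0,3,0), (0,3,2), (0,4,0), (0,4,2), (0,4,3), (2,1,2), (2,1,3), … and 23 more.
Total: 35.

35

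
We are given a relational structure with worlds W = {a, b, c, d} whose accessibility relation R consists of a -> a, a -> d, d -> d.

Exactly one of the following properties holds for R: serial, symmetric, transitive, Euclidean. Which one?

Serial: no — b has no R-successor.
Symmetric: no — a R d but not d R a.
Transitive: yes — every two-step R-path is closed by a direct edge.
Euclidean: no — a R d and a R a, but not d R a.
Only transitive holds.

transitive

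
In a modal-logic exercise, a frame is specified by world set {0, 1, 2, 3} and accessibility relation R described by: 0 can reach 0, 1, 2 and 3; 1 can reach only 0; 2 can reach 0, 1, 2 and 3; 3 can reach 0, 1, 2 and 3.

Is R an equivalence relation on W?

No

Reflexive: no — 1 is not related to itself.
Symmetric: no — 2 R 1 but not 1 R 2.
Transitive: no — 1 R 0 and 0 R 2, but not 1 R 2.
So R is not an equivalence relation.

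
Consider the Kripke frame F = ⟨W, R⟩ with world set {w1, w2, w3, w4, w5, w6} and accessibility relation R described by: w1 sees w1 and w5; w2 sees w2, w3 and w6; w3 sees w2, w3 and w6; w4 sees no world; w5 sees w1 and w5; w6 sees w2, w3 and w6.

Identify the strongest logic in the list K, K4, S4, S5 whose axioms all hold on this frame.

Transitive (axiom 4): yes — every two-step R-path is closed by a direct edge.
Reflexive (axiom T): no — w4 is not related to itself.
Euclidean (axiom 5): yes — any two successors of a common world are R-related.
So F validates K, K4; S4 would additionally require R to be reflexive. The strongest is K4.

K4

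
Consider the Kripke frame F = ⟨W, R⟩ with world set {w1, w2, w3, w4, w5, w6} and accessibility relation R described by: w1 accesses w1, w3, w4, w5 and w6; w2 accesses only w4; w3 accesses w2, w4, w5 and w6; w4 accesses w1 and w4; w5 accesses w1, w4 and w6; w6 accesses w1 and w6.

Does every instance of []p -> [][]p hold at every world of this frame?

By correspondence theory, 4 is valid on a frame iff R is transitive.
Transitive: no — w1 R w3 and w3 R w2, but not w1 R w2.

No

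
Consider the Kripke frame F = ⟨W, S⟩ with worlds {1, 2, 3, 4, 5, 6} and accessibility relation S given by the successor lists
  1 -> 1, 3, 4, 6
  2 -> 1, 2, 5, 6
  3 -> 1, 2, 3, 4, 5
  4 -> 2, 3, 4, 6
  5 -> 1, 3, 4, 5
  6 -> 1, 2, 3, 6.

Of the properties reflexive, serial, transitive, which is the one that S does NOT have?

transitive

Reflexive: yes — every world is S-related to itself.
Serial: yes — every world has a successor (e.g. 1 S 1).
Transitive: no — 1 S 3 and 3 S 2, but not 1 S 2.
Only transitive fails.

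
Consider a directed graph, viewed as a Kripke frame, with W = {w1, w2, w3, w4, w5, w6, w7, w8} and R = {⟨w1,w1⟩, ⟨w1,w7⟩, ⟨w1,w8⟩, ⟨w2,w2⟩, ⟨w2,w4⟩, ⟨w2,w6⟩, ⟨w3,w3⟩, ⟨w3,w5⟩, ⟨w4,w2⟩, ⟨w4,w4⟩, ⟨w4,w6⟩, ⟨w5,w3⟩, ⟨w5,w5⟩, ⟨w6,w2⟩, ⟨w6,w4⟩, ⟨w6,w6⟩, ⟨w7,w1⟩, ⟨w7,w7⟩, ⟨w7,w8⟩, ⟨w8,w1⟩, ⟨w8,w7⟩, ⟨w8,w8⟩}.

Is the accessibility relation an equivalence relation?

Reflexive: yes — every world is R-related to itself.
Symmetric: yes — every pair in R has its reverse in R.
Transitive: yes — every two-step R-path is closed by a direct edge.
So R is an equivalence relation.

Yes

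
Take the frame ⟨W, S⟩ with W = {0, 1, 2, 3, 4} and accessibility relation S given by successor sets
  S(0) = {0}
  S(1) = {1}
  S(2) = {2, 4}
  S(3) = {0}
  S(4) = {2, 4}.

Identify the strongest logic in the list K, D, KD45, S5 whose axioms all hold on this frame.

KD45

Serial (axiom D): yes — every world has a successor (e.g. 0 S 0).
Euclidean (axiom 5): yes — any two successors of a common world are S-related.
Transitive (axiom 4): yes — every two-step S-path is closed by a direct edge.
Reflexive (axiom T): no — 3 is not related to itself.
So F validates K, D, KD45; S5 would additionally require S to be reflexive. The strongest is KD45.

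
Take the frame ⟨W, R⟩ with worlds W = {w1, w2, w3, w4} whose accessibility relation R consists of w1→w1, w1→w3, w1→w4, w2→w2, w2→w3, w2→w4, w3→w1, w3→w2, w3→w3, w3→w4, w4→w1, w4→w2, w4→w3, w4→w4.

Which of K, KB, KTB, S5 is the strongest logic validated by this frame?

KTB

Symmetric (axiom B): yes — every pair in R has its reverse in R.
Reflexive (axiom T): yes — every world is R-related to itself.
Euclidean (axiom 5): no — w3 R w1 and w3 R w2, but not w1 R w2.
So F validates K, KB, KTB; S5 would additionally require R to be Euclidean. The strongest is KTB.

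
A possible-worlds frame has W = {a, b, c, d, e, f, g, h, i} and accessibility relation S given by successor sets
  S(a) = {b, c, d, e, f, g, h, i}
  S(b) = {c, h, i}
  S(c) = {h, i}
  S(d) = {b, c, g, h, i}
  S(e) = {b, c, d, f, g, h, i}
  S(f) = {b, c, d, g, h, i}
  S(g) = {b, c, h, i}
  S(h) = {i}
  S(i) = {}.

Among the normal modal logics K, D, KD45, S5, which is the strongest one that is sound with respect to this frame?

K

Serial (axiom D): no — i has no S-successor.
Euclidean (axiom 5): no — a S b and a S d, but not b S d.
Transitive (axiom 4): yes — every two-step S-path is closed by a direct edge.
Reflexive (axiom T): no — a is not related to itself.
So F validates K; D would additionally require S to be serial. The strongest is K.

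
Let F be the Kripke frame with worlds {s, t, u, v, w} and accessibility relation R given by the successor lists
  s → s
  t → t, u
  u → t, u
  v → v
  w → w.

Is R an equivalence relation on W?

Reflexive: yes — every world is R-related to itself.
Symmetric: yes — every pair in R has its reverse in R.
Transitive: yes — every two-step R-path is closed by a direct edge.
So R is an equivalence relation.

Yes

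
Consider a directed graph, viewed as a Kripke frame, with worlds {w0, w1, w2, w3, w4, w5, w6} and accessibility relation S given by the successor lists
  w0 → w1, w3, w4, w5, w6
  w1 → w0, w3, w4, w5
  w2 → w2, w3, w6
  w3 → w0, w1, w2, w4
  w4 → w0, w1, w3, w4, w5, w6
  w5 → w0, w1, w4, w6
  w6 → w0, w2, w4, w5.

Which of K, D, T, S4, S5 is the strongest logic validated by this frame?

D

Serial (axiom D): yes — every world has a successor (e.g. w0 S w1).
Reflexive (axiom T): no — w0 is not related to itself.
Transitive (axiom 4): no — w0 S w3 and w3 S w2, but not w0 S w2.
Euclidean (axiom 5): no — w0 S w1 and w0 S w6, but not w1 S w6.
So F validates K, D; T would additionally require S to be reflexive. The strongest is D.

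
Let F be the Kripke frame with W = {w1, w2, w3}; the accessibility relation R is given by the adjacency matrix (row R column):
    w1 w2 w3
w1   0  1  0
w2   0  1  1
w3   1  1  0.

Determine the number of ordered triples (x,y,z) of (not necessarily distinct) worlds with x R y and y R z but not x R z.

Enumerating: (w1,w2,w3), (w2,w3,w1), (w3,w2,w3).

3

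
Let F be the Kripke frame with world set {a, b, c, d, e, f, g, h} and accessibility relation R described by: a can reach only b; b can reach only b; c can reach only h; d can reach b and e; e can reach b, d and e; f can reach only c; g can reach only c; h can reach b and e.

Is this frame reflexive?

No

Reflexive: no — a is not related to itself.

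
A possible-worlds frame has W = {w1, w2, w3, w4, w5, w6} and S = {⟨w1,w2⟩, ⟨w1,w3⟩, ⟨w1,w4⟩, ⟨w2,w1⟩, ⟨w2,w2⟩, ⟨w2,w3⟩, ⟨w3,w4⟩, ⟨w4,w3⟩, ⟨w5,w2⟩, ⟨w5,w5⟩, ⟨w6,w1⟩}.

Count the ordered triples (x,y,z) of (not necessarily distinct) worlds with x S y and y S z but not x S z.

Enumerating: (w1,w2,w1), (w2,w1,w4), (w2,w3,w4), (w3,w4,w3), (w4,w3,w4), (w5,w2,w1), (w5,w2,w3), (w6,w1,w2), (w6,w1,w3), (w6,w1,w4).

10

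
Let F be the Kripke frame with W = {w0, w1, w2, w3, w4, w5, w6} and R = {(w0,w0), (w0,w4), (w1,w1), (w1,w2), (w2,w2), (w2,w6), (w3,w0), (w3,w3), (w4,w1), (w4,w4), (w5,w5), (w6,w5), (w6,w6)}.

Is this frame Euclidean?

No

Euclidean: no — w0 R w4 and w0 R w0, but not w4 R w0.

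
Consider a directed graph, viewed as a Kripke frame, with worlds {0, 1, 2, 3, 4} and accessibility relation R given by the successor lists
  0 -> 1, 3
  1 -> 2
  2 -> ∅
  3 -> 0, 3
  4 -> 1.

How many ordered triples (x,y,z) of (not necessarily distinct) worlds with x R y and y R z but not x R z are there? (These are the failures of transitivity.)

Enumerating: (0,1,2), (0,3,0), (3,0,1), (4,1,2).

4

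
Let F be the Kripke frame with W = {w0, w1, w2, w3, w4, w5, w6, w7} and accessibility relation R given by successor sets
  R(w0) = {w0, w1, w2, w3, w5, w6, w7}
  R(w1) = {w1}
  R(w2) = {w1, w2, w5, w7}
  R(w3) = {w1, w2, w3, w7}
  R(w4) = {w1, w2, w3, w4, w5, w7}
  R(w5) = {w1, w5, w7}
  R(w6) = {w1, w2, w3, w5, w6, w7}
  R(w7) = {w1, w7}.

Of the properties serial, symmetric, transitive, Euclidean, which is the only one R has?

serial

Serial: yes — every world has a successor (e.g. w0 R w0).
Symmetric: no — w0 R w1 but not w1 R w0.
Transitive: no — w3 R w2 and w2 R w5, but not w3 R w5.
Euclidean: no — w0 R w1 and w0 R w2, but not w1 R w2.
Only serial holds.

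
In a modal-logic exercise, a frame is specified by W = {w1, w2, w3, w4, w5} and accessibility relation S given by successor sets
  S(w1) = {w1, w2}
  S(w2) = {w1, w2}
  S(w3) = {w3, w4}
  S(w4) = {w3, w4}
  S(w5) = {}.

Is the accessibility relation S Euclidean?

Yes

Euclidean: yes — any two successors of a common world are S-related.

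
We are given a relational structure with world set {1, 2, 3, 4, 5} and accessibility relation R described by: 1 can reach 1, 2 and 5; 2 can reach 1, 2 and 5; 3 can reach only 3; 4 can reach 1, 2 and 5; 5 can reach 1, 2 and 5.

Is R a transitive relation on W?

Yes

Transitive: yes — every two-step R-path is closed by a direct edge.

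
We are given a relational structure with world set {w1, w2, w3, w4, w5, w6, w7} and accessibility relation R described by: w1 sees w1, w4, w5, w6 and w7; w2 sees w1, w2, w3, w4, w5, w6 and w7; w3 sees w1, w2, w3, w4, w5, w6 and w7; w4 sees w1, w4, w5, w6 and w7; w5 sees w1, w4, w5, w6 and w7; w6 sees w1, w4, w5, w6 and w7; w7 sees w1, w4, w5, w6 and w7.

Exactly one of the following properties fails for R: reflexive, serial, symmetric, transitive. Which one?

symmetric

Reflexive: yes — every world is R-related to itself.
Serial: yes — every world has a successor (e.g. w1 R w1).
Symmetric: no — w2 R w1 but not w1 R w2.
Transitive: yes — every two-step R-path is closed by a direct edge.
Only symmetric fails.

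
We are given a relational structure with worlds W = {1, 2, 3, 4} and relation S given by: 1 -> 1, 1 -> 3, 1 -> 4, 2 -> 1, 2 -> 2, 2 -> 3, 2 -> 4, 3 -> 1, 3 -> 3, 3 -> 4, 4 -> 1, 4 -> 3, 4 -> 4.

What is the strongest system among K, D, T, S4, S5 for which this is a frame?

Serial (axiom D): yes — every world has a successor (e.g. 1 S 1).
Reflexive (axiom T): yes — every world is S-related to itself.
Transitive (axiom 4): yes — every two-step S-path is closed by a direct edge.
Euclidean (axiom 5): no — 2 S 1 and 2 S 2, but not 1 S 2.
So F validates K, D, T, S4; S5 would additionally require S to be Euclidean. The strongest is S4.

S4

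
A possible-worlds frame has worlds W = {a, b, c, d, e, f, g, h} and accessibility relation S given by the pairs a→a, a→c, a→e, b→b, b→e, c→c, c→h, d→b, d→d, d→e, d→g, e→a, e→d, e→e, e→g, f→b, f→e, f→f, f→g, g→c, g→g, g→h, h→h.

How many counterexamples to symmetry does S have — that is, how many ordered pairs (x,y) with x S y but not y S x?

11

Enumerating: (a,c), (b,e), (c,h), (d,b), (d,g), (e,g), (f,b), (f,e), (f,g), (g,c), (g,h).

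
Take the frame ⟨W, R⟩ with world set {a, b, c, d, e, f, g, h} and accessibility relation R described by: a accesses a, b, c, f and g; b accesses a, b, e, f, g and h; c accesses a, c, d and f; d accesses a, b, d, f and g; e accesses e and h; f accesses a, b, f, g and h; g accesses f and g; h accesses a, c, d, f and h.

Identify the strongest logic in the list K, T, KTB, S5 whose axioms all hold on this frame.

Reflexive (axiom T): yes — every world is R-related to itself.
Symmetric (axiom B): no — a R g but not g R a.
Euclidean (axiom 5): no — a R b and a R c, but not b R c.
So F validates K, T; KTB would additionally require R to be symmetric. The strongest is T.

T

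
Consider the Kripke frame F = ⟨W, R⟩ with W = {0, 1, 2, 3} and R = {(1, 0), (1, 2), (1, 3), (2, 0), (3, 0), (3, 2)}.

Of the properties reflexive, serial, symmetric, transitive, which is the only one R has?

transitive

Reflexive: no — 0 is not related to itself.
Serial: no — 0 has no R-successor.
Symmetric: no — 1 R 0 but not 0 R 1.
Transitive: yes — every two-step R-path is closed by a direct edge.
Only transitive holds.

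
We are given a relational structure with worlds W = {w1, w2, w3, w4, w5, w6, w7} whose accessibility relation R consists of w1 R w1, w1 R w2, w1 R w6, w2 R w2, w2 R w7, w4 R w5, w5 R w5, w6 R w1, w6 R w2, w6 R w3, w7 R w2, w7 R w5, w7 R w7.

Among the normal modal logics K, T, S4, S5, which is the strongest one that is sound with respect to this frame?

Reflexive (axiom T): no — w3 is not related to itself.
Transitive (axiom 4): no — w1 R w2 and w2 R w7, but not w1 R w7.
Euclidean (axiom 5): no — w1 R w2 and w1 R w6, but not w2 R w6.
So F validates K; T would additionally require R to be reflexive. The strongest is K.

K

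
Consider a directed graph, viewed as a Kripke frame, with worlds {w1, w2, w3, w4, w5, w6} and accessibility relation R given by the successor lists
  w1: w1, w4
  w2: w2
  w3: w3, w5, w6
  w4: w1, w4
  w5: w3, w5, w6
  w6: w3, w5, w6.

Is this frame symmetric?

Yes

Symmetric: yes — every pair in R has its reverse in R.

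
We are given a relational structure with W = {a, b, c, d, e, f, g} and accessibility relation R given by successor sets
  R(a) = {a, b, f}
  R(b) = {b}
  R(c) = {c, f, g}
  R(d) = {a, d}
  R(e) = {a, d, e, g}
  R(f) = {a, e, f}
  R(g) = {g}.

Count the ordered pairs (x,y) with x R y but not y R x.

8

Enumerating: (a,b), (c,f), (c,g), (d,a), (e,a), (e,d), (e,g), (f,e).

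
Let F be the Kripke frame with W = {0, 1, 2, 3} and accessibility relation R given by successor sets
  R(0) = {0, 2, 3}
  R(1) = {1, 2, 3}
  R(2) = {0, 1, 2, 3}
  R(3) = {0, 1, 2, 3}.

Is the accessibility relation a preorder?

Reflexive: yes — every world is R-related to itself.
Transitive: no — 0 R 2 and 2 R 1, but not 0 R 1.
So R is not a preorder.

No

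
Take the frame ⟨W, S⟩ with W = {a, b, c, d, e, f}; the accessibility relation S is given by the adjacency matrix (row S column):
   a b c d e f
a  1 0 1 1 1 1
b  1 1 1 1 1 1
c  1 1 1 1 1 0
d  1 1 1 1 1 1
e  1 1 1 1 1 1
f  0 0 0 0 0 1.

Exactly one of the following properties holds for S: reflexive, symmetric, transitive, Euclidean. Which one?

Reflexive: yes — every world is S-related to itself.
Symmetric: no — a S f but not f S a.
Transitive: no — a S c and c S b, but not a S b.
Euclidean: no — a S c and a S f, but not c S f.
Only reflexive holds.

reflexive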